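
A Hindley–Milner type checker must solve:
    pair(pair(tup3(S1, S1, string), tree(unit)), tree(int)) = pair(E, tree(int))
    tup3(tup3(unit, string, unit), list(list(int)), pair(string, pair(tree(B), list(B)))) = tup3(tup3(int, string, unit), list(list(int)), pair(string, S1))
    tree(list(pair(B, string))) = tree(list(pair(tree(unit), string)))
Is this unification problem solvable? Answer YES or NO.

NO

Decompose pair/2: pair(tup3(S1, S1, string), tree(unit)) = E,  tree(int) = tree(int).
Bind E := pair(tup3(S1, S1, string), tree(unit)); no other remaining equation mentions E.
Delete trivial equation tree(int) = tree(int).
Decompose tup3/3: tup3(unit, string, unit) = tup3(int, string, unit),  list(list(int)) = list(list(int)),  pair(string, pair(tree(B), list(B))) = pair(string, S1).
Decompose tup3/3: unit = int,  string = string,  unit = unit.
Clash: constants unit and int differ; no unifier exists.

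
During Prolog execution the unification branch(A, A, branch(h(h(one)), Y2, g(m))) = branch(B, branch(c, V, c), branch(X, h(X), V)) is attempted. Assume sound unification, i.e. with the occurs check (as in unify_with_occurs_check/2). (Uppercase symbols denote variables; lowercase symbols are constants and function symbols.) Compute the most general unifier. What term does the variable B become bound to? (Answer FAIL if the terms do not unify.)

Decompose branch/3: A = B,  A = branch(c, V, c),  branch(h(h(one)), Y2, g(m)) = branch(X, h(X), V).
Bind A := B; substituting into the one remaining equation that mentions A gives: B = branch(c, V, c).
Bind B := branch(c, V, c); no other remaining equation mentions B. Substituting into the earlier binding gives A := branch(c, V, c).
Decompose branch/3: h(h(one)) = X,  Y2 = h(X),  g(m) = V.
Bind X := h(h(one)); substituting into the one remaining equation that mentions X gives: Y2 = h(h(h(one))).
Bind Y2 := h(h(h(one))); no other remaining equation mentions Y2.
Bind V := g(m). Substituting into the earlier bindings gives A := branch(c, g(m), c), B := branch(c, g(m), c).
MGU = { A = branch(c, g(m), c), B = branch(c, g(m), c), X = h(h(one)), Y2 = h(h(h(one))), V = g(m) }, so B = branch(c, g(m), c).

branch(c, g(m), c)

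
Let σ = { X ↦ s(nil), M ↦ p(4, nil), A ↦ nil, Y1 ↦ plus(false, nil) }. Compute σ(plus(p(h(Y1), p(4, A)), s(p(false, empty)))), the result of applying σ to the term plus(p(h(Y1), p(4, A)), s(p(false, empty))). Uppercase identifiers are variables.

Replace each occurrence of A with nil.
Replace each occurrence of Y1 with plus(false, nil).
Result: plus(p(h(plus(false, nil)), p(4, nil)), s(p(false, empty))).

plus(p(h(plus(false, nil)), p(4, nil)), s(p(false, empty)))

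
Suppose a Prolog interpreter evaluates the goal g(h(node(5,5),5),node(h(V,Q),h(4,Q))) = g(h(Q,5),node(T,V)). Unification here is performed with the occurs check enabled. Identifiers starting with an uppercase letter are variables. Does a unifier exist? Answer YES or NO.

Decompose g/2: h(node(5,5),5) = h(Q,5),  node(h(V,Q),h(4,Q)) = node(T,V).
Decompose h/2: node(5,5) = Q,  5 = 5.
Bind Q := node(5,5); substituting into the one remaining equation that mentions Q gives: node(h(V,node(5,5)),h(4,node(5,5))) = node(T,V).
Delete trivial equation 5 = 5.
Decompose node/2: h(V,node(5,5)) = T,  h(4,node(5,5)) = V.
Bind T := h(V,node(5,5)); no other remaining equation mentions T.
Bind V := h(4,node(5,5)). Substituting into the earlier binding gives T := h(h(4,node(5,5)),node(5,5)).
No equations remain and no clash or occurs-check failure arose, so a unifier exists.

YES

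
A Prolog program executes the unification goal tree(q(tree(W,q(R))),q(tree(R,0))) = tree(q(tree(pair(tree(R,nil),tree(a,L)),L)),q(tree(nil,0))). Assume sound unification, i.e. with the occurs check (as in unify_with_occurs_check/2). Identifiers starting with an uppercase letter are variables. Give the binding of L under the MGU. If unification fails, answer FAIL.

q(nil)

Decompose tree/2: q(tree(W,q(R))) = q(tree(pair(tree(R,nil),tree(a,L)),L)),  q(tree(R,0)) = q(tree(nil,0)).
Decompose q/1: tree(W,q(R)) = tree(pair(tree(R,nil),tree(a,L)),L).
Decompose tree/2: W = pair(tree(R,nil),tree(a,L)),  q(R) = L.
Bind W := pair(tree(R,nil),tree(a,L)); no other remaining equation mentions W.
Bind L := q(R); no other remaining equation mentions L. Substituting into the earlier binding gives W := pair(tree(R,nil),tree(a,q(R))).
Decompose q/1: tree(R,0) = tree(nil,0).
Decompose tree/2: R = nil,  0 = 0.
Bind R := nil; no other remaining equation mentions R. Substituting into the earlier bindings gives W := pair(tree(nil,nil),tree(a,q(nil))), L := q(nil).
Delete trivial equation 0 = 0.
MGU = { W = pair(tree(nil,nil),tree(a,q(nil))), L = q(nil), R = nil }, so L = q(nil).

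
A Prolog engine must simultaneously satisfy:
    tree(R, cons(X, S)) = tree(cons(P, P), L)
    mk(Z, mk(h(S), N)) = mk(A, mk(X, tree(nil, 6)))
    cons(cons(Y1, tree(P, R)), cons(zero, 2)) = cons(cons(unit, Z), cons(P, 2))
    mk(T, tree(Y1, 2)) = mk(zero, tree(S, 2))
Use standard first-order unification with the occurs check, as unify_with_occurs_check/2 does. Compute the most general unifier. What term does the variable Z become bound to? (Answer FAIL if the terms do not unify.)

Decompose tree/2: R = cons(P, P),  cons(X, S) = L.
Bind R := cons(P, P); substituting into the one remaining equation that mentions R gives: cons(cons(Y1, tree(P, cons(P, P))), cons(zero, 2)) = cons(cons(unit, Z), cons(P, 2)).
Bind L := cons(X, S); no other remaining equation mentions L.
Decompose mk/2: Z = A,  mk(h(S), N) = mk(X, tree(nil, 6)).
Bind Z := A; substituting into the one remaining equation that mentions Z gives: cons(cons(Y1, tree(P, cons(P, P))), cons(zero, 2)) = cons(cons(unit, A), cons(P, 2)).
Decompose mk/2: h(S) = X,  N = tree(nil, 6).
Bind X := h(S); no other remaining equation mentions X. Substituting into the earlier binding gives L := cons(h(S), S).
Bind N := tree(nil, 6); no other remaining equation mentions N.
Decompose cons/2: cons(Y1, tree(P, cons(P, P))) = cons(unit, A),  cons(zero, 2) = cons(P, 2).
Decompose cons/2: Y1 = unit,  tree(P, cons(P, P)) = A.
Bind Y1 := unit; substituting into the one remaining equation that mentions Y1 gives: mk(T, tree(unit, 2)) = mk(zero, tree(S, 2)).
Bind A := tree(P, cons(P, P)); no other remaining equation mentions A. Substituting into the earlier binding gives Z := tree(P, cons(P, P)).
Decompose cons/2: zero = P,  2 = 2.
Bind P := zero; no other remaining equation mentions P. Substituting into the earlier bindings gives R := cons(zero, zero), Z := tree(zero, cons(zero, zero)), A := tree(zero, cons(zero, zero)).
Delete trivial equation 2 = 2.
Decompose mk/2: T = zero,  tree(unit, 2) = tree(S, 2).
Bind T := zero; no other remaining equation mentions T.
Decompose tree/2: unit = S,  2 = 2.
Bind S := unit; no other remaining equation mentions S. Substituting into the earlier bindings gives L := cons(h(unit), unit), X := h(unit).
Delete trivial equation 2 = 2.
MGU = { R -> cons(zero, zero), L -> cons(h(unit), unit), Z -> tree(zero, cons(zero, zero)), X -> h(unit), N -> tree(nil, 6), Y1 -> unit, A -> tree(zero, cons(zero, zero)), P -> zero, T -> zero, S -> unit }, so Z -> tree(zero, cons(zero, zero)).

tree(zero, cons(zero, zero))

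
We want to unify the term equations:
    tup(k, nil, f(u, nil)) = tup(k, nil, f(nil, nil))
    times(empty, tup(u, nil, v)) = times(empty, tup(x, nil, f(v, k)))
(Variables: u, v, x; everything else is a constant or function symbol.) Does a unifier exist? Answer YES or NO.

NO

Decompose tup/3: k = k,  nil = nil,  f(u, nil) = f(nil, nil).
Delete trivial equation k = k.
Delete trivial equation nil = nil.
Decompose f/2: u = nil,  nil = nil.
Bind u := nil; substituting into the one remaining equation that mentions u gives: times(empty, tup(nil, nil, v)) = times(empty, tup(x, nil, f(v, k))).
Delete trivial equation nil = nil.
Decompose times/2: empty = empty,  tup(nil, nil, v) = tup(x, nil, f(v, k)).
Delete trivial equation empty = empty.
Decompose tup/3: nil = x,  nil = nil,  v = f(v, k).
Bind x := nil; no other remaining equation mentions x.
Delete trivial equation nil = nil.
Occurs check fails: v occurs in f(v, k); the equation v = f(v, k) has no finite solution.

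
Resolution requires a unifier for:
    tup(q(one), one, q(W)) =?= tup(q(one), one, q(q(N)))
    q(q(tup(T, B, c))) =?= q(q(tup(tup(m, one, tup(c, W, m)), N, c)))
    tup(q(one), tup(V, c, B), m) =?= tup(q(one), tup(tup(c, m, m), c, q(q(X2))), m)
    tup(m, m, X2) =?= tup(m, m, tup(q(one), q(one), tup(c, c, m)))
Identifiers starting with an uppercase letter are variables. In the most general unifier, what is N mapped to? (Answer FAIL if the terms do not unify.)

Decompose tup/3: q(one) =?= q(one),  one =?= one,  q(W) =?= q(q(N)).
Delete trivial equation q(one) =?= q(one).
Delete trivial equation one =?= one.
Decompose q/1: W =?= q(N).
Bind W := q(N); substituting into the one remaining equation that mentions W gives: q(q(tup(T, B, c))) =?= q(q(tup(tup(m, one, tup(c, q(N), m)), N, c))).
Decompose q/1: q(tup(T, B, c)) =?= q(tup(tup(m, one, tup(c, q(N), m)), N, c)).
Decompose q/1: tup(T, B, c) =?= tup(tup(m, one, tup(c, q(N), m)), N, c).
Decompose tup/3: T =?= tup(m, one, tup(c, q(N), m)),  B =?= N,  c =?= c.
Bind T := tup(m, one, tup(c, q(N), m)); no other remaining equation mentions T.
Bind B := N; substituting into the one remaining equation that mentions B gives: tup(q(one), tup(V, c, N), m) =?= tup(q(one), tup(tup(c, m, m), c, q(q(X2))), m).
Delete trivial equation c =?= c.
Decompose tup/3: q(one) =?= q(one),  tup(V, c, N) =?= tup(tup(c, m, m), c, q(q(X2))),  m =?= m.
Delete trivial equation q(one) =?= q(one).
Decompose tup/3: V =?= tup(c, m, m),  c =?= c,  N =?= q(q(X2)).
Bind V := tup(c, m, m); no other remaining equation mentions V.
Delete trivial equation c =?= c.
Bind N := q(q(X2)); no other remaining equation mentions N. Substituting into the earlier bindings gives W := q(q(q(X2))), T := tup(m, one, tup(c, q(q(q(X2))), m)), B := q(q(X2)).
Delete trivial equation m =?= m.
Decompose tup/3: m =?= m,  m =?= m,  X2 =?= tup(q(one), q(one), tup(c, c, m)).
Delete trivial equation m =?= m.
Delete trivial equation m =?= m.
Bind X2 := tup(q(one), q(one), tup(c, c, m)). Substituting into the earlier bindings gives W := q(q(q(tup(q(one), q(one), tup(c, c, m))))), T := tup(m, one, tup(c, q(q(q(tup(q(one), q(one), tup(c, c, m))))), m)), B := q(q(tup(q(one), q(one), tup(c, c, m)))), N := q(q(tup(q(one), q(one), tup(c, c, m)))).
MGU = { W -> q(q(q(tup(q(one), q(one), tup(c, c, m))))), T -> tup(m, one, tup(c, q(q(q(tup(q(one), q(one), tup(c, c, m))))), m)), B -> q(q(tup(q(one), q(one), tup(c, c, m)))), V -> tup(c, m, m), N -> q(q(tup(q(one), q(one), tup(c, c, m)))), X2 -> tup(q(one), q(one), tup(c, c, m)) }, so N -> q(q(tup(q(one), q(one), tup(c, c, m)))).

q(q(tup(q(one), q(one), tup(c, c, m))))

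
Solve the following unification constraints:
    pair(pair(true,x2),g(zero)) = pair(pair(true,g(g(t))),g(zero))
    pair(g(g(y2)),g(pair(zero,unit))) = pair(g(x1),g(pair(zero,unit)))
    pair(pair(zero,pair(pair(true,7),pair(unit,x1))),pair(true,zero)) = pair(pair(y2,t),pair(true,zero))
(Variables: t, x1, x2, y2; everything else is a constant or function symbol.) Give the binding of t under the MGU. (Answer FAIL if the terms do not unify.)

pair(pair(true,7),pair(unit,g(zero)))

Decompose pair/2: pair(true,x2) = pair(true,g(g(t))),  g(zero) = g(zero).
Decompose pair/2: true = true,  x2 = g(g(t)).
Delete trivial equation true = true.
Bind x2 := g(g(t)); no other remaining equation mentions x2.
Delete trivial equation g(zero) = g(zero).
Decompose pair/2: g(g(y2)) = g(x1),  g(pair(zero,unit)) = g(pair(zero,unit)).
Decompose g/1: g(y2) = x1.
Bind x1 := g(y2); substituting into the one remaining equation that mentions x1 gives: pair(pair(zero,pair(pair(true,7),pair(unit,g(y2)))),pair(true,zero)) = pair(pair(y2,t),pair(true,zero)).
Delete trivial equation g(pair(zero,unit)) = g(pair(zero,unit)).
Decompose pair/2: pair(zero,pair(pair(true,7),pair(unit,g(y2)))) = pair(y2,t),  pair(true,zero) = pair(true,zero).
Decompose pair/2: zero = y2,  pair(pair(true,7),pair(unit,g(y2))) = t.
Bind y2 := zero; substituting into the one remaining equation that mentions y2 gives: pair(pair(true,7),pair(unit,g(zero))) = t. Substituting into the earlier binding gives x1 := g(zero).
Bind t := pair(pair(true,7),pair(unit,g(zero))); no other remaining equation mentions t. Substituting into the earlier binding gives x2 := g(g(pair(pair(true,7),pair(unit,g(zero))))).
Delete trivial equation pair(true,zero) = pair(true,zero).
MGU = { x2 ↦ g(g(pair(pair(true,7),pair(unit,g(zero))))), x1 ↦ g(zero), y2 ↦ zero, t ↦ pair(pair(true,7),pair(unit,g(zero))) }, so t ↦ pair(pair(true,7),pair(unit,g(zero))).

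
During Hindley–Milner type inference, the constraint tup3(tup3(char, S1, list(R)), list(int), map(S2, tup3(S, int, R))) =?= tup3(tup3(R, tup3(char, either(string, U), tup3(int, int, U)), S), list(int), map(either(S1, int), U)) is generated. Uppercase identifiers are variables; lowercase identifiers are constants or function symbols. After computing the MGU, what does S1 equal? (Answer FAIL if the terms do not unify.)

tup3(char, either(string, tup3(list(char), int, char)), tup3(int, int, tup3(list(char), int, char)))

Decompose tup3/3: tup3(char, S1, list(R)) =?= tup3(R, tup3(char, either(string, U), tup3(int, int, U)), S),  list(int) =?= list(int),  map(S2, tup3(S, int, R)) =?= map(either(S1, int), U).
Decompose tup3/3: char =?= R,  S1 =?= tup3(char, either(string, U), tup3(int, int, U)),  list(R) =?= S.
Bind R := char; substituting into the 2 remaining equations that mention R gives: list(char) =?= S,  map(S2, tup3(S, int, char)) =?= map(either(S1, int), U).
Bind S1 := tup3(char, either(string, U), tup3(int, int, U)); substituting into the one remaining equation that mentions S1 gives: map(S2, tup3(S, int, char)) =?= map(either(tup3(char, either(string, U), tup3(int, int, U)), int), U).
Bind S := list(char); substituting into the one remaining equation that mentions S gives: map(S2, tup3(list(char), int, char)) =?= map(either(tup3(char, either(string, U), tup3(int, int, U)), int), U).
Delete trivial equation list(int) =?= list(int).
Decompose map/2: S2 =?= either(tup3(char, either(string, U), tup3(int, int, U)), int),  tup3(list(char), int, char) =?= U.
Bind S2 := either(tup3(char, either(string, U), tup3(int, int, U)), int); no other remaining equation mentions S2.
Bind U := tup3(list(char), int, char). Substituting into the earlier bindings gives S1 := tup3(char, either(string, tup3(list(char), int, char)), tup3(int, int, tup3(list(char), int, char))), S2 := either(tup3(char, either(string, tup3(list(char), int, char)), tup3(int, int, tup3(list(char), int, char))), int).
MGU = { R := char, S1 := tup3(char, either(string, tup3(list(char), int, char)), tup3(int, int, tup3(list(char), int, char))), S := list(char), S2 := either(tup3(char, either(string, tup3(list(char), int, char)), tup3(int, int, tup3(list(char), int, char))), int), U := tup3(list(char), int, char) }, so S1 := tup3(char, either(string, tup3(list(char), int, char)), tup3(int, int, tup3(list(char), int, char))).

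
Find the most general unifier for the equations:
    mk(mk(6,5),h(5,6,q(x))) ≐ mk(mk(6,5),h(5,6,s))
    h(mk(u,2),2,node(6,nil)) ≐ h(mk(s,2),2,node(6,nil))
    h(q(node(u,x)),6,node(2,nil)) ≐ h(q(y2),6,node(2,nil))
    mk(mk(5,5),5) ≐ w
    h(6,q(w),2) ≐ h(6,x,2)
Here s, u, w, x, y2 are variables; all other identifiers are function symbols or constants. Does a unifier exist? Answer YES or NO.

Decompose mk/2: mk(6,5) ≐ mk(6,5),  h(5,6,q(x)) ≐ h(5,6,s).
Delete trivial equation mk(6,5) ≐ mk(6,5).
Decompose h/3: 5 ≐ 5,  6 ≐ 6,  q(x) ≐ s.
Delete trivial equation 5 ≐ 5.
Delete trivial equation 6 ≐ 6.
Bind s := q(x); substituting into the one remaining equation that mentions s gives: h(mk(u,2),2,node(6,nil)) ≐ h(mk(q(x),2),2,node(6,nil)).
Decompose h/3: mk(u,2) ≐ mk(q(x),2),  2 ≐ 2,  node(6,nil) ≐ node(6,nil).
Decompose mk/2: u ≐ q(x),  2 ≐ 2.
Bind u := q(x); substituting into the one remaining equation that mentions u gives: h(q(node(q(x),x)),6,node(2,nil)) ≐ h(q(y2),6,node(2,nil)).
Delete trivial equation 2 ≐ 2.
Delete trivial equation 2 ≐ 2.
Delete trivial equation node(6,nil) ≐ node(6,nil).
Decompose h/3: q(node(q(x),x)) ≐ q(y2),  6 ≐ 6,  node(2,nil) ≐ node(2,nil).
Decompose q/1: node(q(x),x) ≐ y2.
Bind y2 := node(q(x),x); no other remaining equation mentions y2.
Delete trivial equation 6 ≐ 6.
Delete trivial equation node(2,nil) ≐ node(2,nil).
Bind w := mk(mk(5,5),5); substituting into the remaining equation gives: h(6,q(mk(mk(5,5),5)),2) ≐ h(6,x,2).
Decompose h/3: 6 ≐ 6,  q(mk(mk(5,5),5)) ≐ x,  2 ≐ 2.
Delete trivial equation 6 ≐ 6.
Bind x := q(mk(mk(5,5),5)); no other remaining equation mentions x. Substituting into the earlier bindings gives s := q(q(mk(mk(5,5),5))), u := q(q(mk(mk(5,5),5))), y2 := node(q(q(mk(mk(5,5),5))),q(mk(mk(5,5),5))).
Delete trivial equation 2 ≐ 2.
No equations remain and no clash or occurs-check failure arose, so a unifier exists.

YES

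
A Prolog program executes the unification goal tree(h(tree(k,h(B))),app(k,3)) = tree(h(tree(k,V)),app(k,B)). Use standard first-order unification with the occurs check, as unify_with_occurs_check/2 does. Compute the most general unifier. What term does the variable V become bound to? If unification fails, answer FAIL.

Decompose tree/2: h(tree(k,h(B))) = h(tree(k,V)),  app(k,3) = app(k,B).
Decompose h/1: tree(k,h(B)) = tree(k,V).
Decompose tree/2: k = k,  h(B) = V.
Delete trivial equation k = k.
Bind V := h(B); no other remaining equation mentions V.
Decompose app/2: k = k,  3 = B.
Delete trivial equation k = k.
Bind B := 3. Substituting into the earlier binding gives V := h(3).
MGU = { V -> h(3), B -> 3 }, so V -> h(3).

h(3)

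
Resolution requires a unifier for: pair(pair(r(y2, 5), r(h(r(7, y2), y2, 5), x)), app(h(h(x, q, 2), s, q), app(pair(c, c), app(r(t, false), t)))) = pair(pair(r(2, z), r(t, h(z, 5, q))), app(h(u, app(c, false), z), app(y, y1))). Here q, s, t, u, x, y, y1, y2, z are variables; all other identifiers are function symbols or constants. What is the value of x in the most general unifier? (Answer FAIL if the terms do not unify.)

Decompose pair/2: pair(r(y2, 5), r(h(r(7, y2), y2, 5), x)) = pair(r(2, z), r(t, h(z, 5, q))),  app(h(h(x, q, 2), s, q), app(pair(c, c), app(r(t, false), t))) = app(h(u, app(c, false), z), app(y, y1)).
Decompose pair/2: r(y2, 5) = r(2, z),  r(h(r(7, y2), y2, 5), x) = r(t, h(z, 5, q)).
Decompose r/2: y2 = 2,  5 = z.
Bind y2 := 2; substituting into the one remaining equation that mentions y2 gives: r(h(r(7, 2), 2, 5), x) = r(t, h(z, 5, q)).
Bind z := 5; substituting into the remaining equations gives: r(h(r(7, 2), 2, 5), x) = r(t, h(5, 5, q)),  app(h(h(x, q, 2), s, q), app(pair(c, c), app(r(t, false), t))) = app(h(u, app(c, false), 5), app(y, y1)).
Decompose r/2: h(r(7, 2), 2, 5) = t,  x = h(5, 5, q).
Bind t := h(r(7, 2), 2, 5); substituting into the one remaining equation that mentions t gives: app(h(h(x, q, 2), s, q), app(pair(c, c), app(r(h(r(7, 2), 2, 5), false), h(r(7, 2), 2, 5)))) = app(h(u, app(c, false), 5), app(y, y1)).
Bind x := h(5, 5, q); substituting into the remaining equation gives: app(h(h(h(5, 5, q), q, 2), s, q), app(pair(c, c), app(r(h(r(7, 2), 2, 5), false), h(r(7, 2), 2, 5)))) = app(h(u, app(c, false), 5), app(y, y1)).
Decompose app/2: h(h(h(5, 5, q), q, 2), s, q) = h(u, app(c, false), 5),  app(pair(c, c), app(r(h(r(7, 2), 2, 5), false), h(r(7, 2), 2, 5))) = app(y, y1).
Decompose h/3: h(h(5, 5, q), q, 2) = u,  s = app(c, false),  q = 5.
Bind u := h(h(5, 5, q), q, 2); no other remaining equation mentions u.
Bind s := app(c, false); no other remaining equation mentions s.
Bind q := 5; no other remaining equation mentions q. Substituting into the earlier bindings gives x := h(5, 5, 5), u := h(h(5, 5, 5), 5, 2).
Decompose app/2: pair(c, c) = y,  app(r(h(r(7, 2), 2, 5), false), h(r(7, 2), 2, 5)) = y1.
Bind y := pair(c, c); no other remaining equation mentions y.
Bind y1 := app(r(h(r(7, 2), 2, 5), false), h(r(7, 2), 2, 5)).
MGU = { y2 ↦ 2, z ↦ 5, t ↦ h(r(7, 2), 2, 5), x ↦ h(5, 5, 5), u ↦ h(h(5, 5, 5), 5, 2), s ↦ app(c, false), q ↦ 5, y ↦ pair(c, c), y1 ↦ app(r(h(r(7, 2), 2, 5), false), h(r(7, 2), 2, 5)) }, so x ↦ h(5, 5, 5).

h(5, 5, 5)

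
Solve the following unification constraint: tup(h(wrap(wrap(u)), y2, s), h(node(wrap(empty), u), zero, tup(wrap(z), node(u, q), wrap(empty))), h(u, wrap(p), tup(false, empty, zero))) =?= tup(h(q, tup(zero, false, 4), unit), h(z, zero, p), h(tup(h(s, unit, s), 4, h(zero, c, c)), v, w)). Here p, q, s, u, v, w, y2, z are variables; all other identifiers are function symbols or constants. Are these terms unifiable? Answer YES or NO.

YES

Decompose tup/3: h(wrap(wrap(u)), y2, s) =?= h(q, tup(zero, false, 4), unit),  h(node(wrap(empty), u), zero, tup(wrap(z), node(u, q), wrap(empty))) =?= h(z, zero, p),  h(u, wrap(p), tup(false, empty, zero)) =?= h(tup(h(s, unit, s), 4, h(zero, c, c)), v, w).
Decompose h/3: wrap(wrap(u)) =?= q,  y2 =?= tup(zero, false, 4),  s =?= unit.
Bind q := wrap(wrap(u)); substituting into the one remaining equation that mentions q gives: h(node(wrap(empty), u), zero, tup(wrap(z), node(u, wrap(wrap(u))), wrap(empty))) =?= h(z, zero, p).
Bind y2 := tup(zero, false, 4); no other remaining equation mentions y2.
Bind s := unit; substituting into the one remaining equation that mentions s gives: h(u, wrap(p), tup(false, empty, zero)) =?= h(tup(h(unit, unit, unit), 4, h(zero, c, c)), v, w).
Decompose h/3: node(wrap(empty), u) =?= z,  zero =?= zero,  tup(wrap(z), node(u, wrap(wrap(u))), wrap(empty)) =?= p.
Bind z := node(wrap(empty), u); substituting into the one remaining equation that mentions z gives: tup(wrap(node(wrap(empty), u)), node(u, wrap(wrap(u))), wrap(empty)) =?= p.
Delete trivial equation zero =?= zero.
Bind p := tup(wrap(node(wrap(empty), u)), node(u, wrap(wrap(u))), wrap(empty)); substituting into the remaining equation gives: h(u, wrap(tup(wrap(node(wrap(empty), u)), node(u, wrap(wrap(u))), wrap(empty))), tup(false, empty, zero)) =?= h(tup(h(unit, unit, unit), 4, h(zero, c, c)), v, w).
Decompose h/3: u =?= tup(h(unit, unit, unit), 4, h(zero, c, c)),  wrap(tup(wrap(node(wrap(empty), u)), node(u, wrap(wrap(u))), wrap(empty))) =?= v,  tup(false, empty, zero) =?= w.
Bind u := tup(h(unit, unit, unit), 4, h(zero, c, c)); substituting into the one remaining equation that mentions u gives: wrap(tup(wrap(node(wrap(empty), tup(h(unit, unit, unit), 4, h(zero, c, c)))), node(tup(h(unit, unit, unit), 4, h(zero, c, c)), wrap(wrap(tup(h(unit, unit, unit), 4, h(zero, c, c))))), wrap(empty))) =?= v. Substituting into the earlier bindings gives q := wrap(wrap(tup(h(unit, unit, unit), 4, h(zero, c, c)))), z := node(wrap(empty), tup(h(unit, unit, unit), 4, h(zero, c, c))), p := tup(wrap(node(wrap(empty), tup(h(unit, unit, unit), 4, h(zero, c, c)))), node(tup(h(unit, unit, unit), 4, h(zero, c, c)), wrap(wrap(tup(h(unit, unit, unit), 4, h(zero, c, c))))), wrap(empty)).
Bind v := wrap(tup(wrap(node(wrap(empty), tup(h(unit, unit, unit), 4, h(zero, c, c)))), node(tup(h(unit, unit, unit), 4, h(zero, c, c)), wrap(wrap(tup(h(unit, unit, unit), 4, h(zero, c, c))))), wrap(empty))); no other remaining equation mentions v.
Bind w := tup(false, empty, zero).
No equations remain and no clash or occurs-check failure arose, so a unifier exists.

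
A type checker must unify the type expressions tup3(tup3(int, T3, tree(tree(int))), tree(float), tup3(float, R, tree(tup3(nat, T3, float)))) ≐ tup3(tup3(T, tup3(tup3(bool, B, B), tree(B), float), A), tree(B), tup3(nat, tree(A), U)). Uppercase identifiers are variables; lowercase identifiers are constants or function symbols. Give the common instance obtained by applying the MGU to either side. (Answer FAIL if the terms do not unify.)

Decompose tup3/3: tup3(int, T3, tree(tree(int))) ≐ tup3(T, tup3(tup3(bool, B, B), tree(B), float), A),  tree(float) ≐ tree(B),  tup3(float, R, tree(tup3(nat, T3, float))) ≐ tup3(nat, tree(A), U).
Decompose tup3/3: int ≐ T,  T3 ≐ tup3(tup3(bool, B, B), tree(B), float),  tree(tree(int)) ≐ A.
Bind T := int; no other remaining equation mentions T.
Bind T3 := tup3(tup3(bool, B, B), tree(B), float); substituting into the one remaining equation that mentions T3 gives: tup3(float, R, tree(tup3(nat, tup3(tup3(bool, B, B), tree(B), float), float))) ≐ tup3(nat, tree(A), U).
Bind A := tree(tree(int)); substituting into the one remaining equation that mentions A gives: tup3(float, R, tree(tup3(nat, tup3(tup3(bool, B, B), tree(B), float), float))) ≐ tup3(nat, tree(tree(tree(int))), U).
Decompose tree/1: float ≐ B.
Bind B := float; substituting into the remaining equation gives: tup3(float, R, tree(tup3(nat, tup3(tup3(bool, float, float), tree(float), float), float))) ≐ tup3(nat, tree(tree(tree(int))), U). Substituting into the earlier binding gives T3 := tup3(tup3(bool, float, float), tree(float), float).
Decompose tup3/3: float ≐ nat,  R ≐ tree(tree(tree(int))),  tree(tup3(nat, tup3(tup3(bool, float, float), tree(float), float), float)) ≐ U.
Clash: constants float and nat differ; no unifier exists.

FAIL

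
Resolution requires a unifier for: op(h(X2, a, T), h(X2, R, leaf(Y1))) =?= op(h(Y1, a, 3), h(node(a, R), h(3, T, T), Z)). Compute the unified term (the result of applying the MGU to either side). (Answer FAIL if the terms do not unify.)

Decompose op/2: h(X2, a, T) =?= h(Y1, a, 3),  h(X2, R, leaf(Y1)) =?= h(node(a, R), h(3, T, T), Z).
Decompose h/3: X2 =?= Y1,  a =?= a,  T =?= 3.
Bind X2 := Y1; substituting into the one remaining equation that mentions X2 gives: h(Y1, R, leaf(Y1)) =?= h(node(a, R), h(3, T, T), Z).
Delete trivial equation a =?= a.
Bind T := 3; substituting into the remaining equation gives: h(Y1, R, leaf(Y1)) =?= h(node(a, R), h(3, 3, 3), Z).
Decompose h/3: Y1 =?= node(a, R),  R =?= h(3, 3, 3),  leaf(Y1) =?= Z.
Bind Y1 := node(a, R); substituting into the one remaining equation that mentions Y1 gives: leaf(node(a, R)) =?= Z. Substituting into the earlier binding gives X2 := node(a, R).
Bind R := h(3, 3, 3); substituting into the remaining equation gives: leaf(node(a, h(3, 3, 3))) =?= Z. Substituting into the earlier bindings gives X2 := node(a, h(3, 3, 3)), Y1 := node(a, h(3, 3, 3)).
Bind Z := leaf(node(a, h(3, 3, 3))).
Applying the MGU to either side gives op(h(node(a, h(3, 3, 3)), a, 3), h(node(a, h(3, 3, 3)), h(3, 3, 3), leaf(node(a, h(3, 3, 3))))).

op(h(node(a, h(3, 3, 3)), a, 3), h(node(a, h(3, 3, 3)), h(3, 3, 3), leaf(node(a, h(3, 3, 3)))))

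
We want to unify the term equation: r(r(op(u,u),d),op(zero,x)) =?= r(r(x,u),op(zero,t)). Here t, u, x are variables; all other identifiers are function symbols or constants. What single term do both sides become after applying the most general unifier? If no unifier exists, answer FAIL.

r(r(op(d,d),d),op(zero,op(d,d)))

Decompose r/2: r(op(u,u),d) =?= r(x,u),  op(zero,x) =?= op(zero,t).
Decompose r/2: op(u,u) =?= x,  d =?= u.
Bind x := op(u,u); substituting into the one remaining equation that mentions x gives: op(zero,op(u,u)) =?= op(zero,t).
Bind u := d; substituting into the remaining equation gives: op(zero,op(d,d)) =?= op(zero,t). Substituting into the earlier binding gives x := op(d,d).
Decompose op/2: zero =?= zero,  op(d,d) =?= t.
Delete trivial equation zero =?= zero.
Bind t := op(d,d).
Applying the MGU to either side gives r(r(op(d,d),d),op(zero,op(d,d))).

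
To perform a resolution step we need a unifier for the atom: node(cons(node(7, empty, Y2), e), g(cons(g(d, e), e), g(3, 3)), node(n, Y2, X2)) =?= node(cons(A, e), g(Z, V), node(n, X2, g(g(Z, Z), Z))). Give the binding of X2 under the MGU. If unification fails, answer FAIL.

Decompose node/3: cons(node(7, empty, Y2), e) =?= cons(A, e),  g(cons(g(d, e), e), g(3, 3)) =?= g(Z, V),  node(n, Y2, X2) =?= node(n, X2, g(g(Z, Z), Z)).
Decompose cons/2: node(7, empty, Y2) =?= A,  e =?= e.
Bind A := node(7, empty, Y2); no other remaining equation mentions A.
Delete trivial equation e =?= e.
Decompose g/2: cons(g(d, e), e) =?= Z,  g(3, 3) =?= V.
Bind Z := cons(g(d, e), e); substituting into the one remaining equation that mentions Z gives: node(n, Y2, X2) =?= node(n, X2, g(g(cons(g(d, e), e), cons(g(d, e), e)), cons(g(d, e), e))).
Bind V := g(3, 3); no other remaining equation mentions V.
Decompose node/3: n =?= n,  Y2 =?= X2,  X2 =?= g(g(cons(g(d, e), e), cons(g(d, e), e)), cons(g(d, e), e)).
Delete trivial equation n =?= n.
Bind Y2 := X2; no other remaining equation mentions Y2. Substituting into the earlier binding gives A := node(7, empty, X2).
Bind X2 := g(g(cons(g(d, e), e), cons(g(d, e), e)), cons(g(d, e), e)). Substituting into the earlier bindings gives A := node(7, empty, g(g(cons(g(d, e), e), cons(g(d, e), e)), cons(g(d, e), e))), Y2 := g(g(cons(g(d, e), e), cons(g(d, e), e)), cons(g(d, e), e)).
MGU = { A := node(7, empty, g(g(cons(g(d, e), e), cons(g(d, e), e)), cons(g(d, e), e))), Z := cons(g(d, e), e), V := g(3, 3), Y2 := g(g(cons(g(d, e), e), cons(g(d, e), e)), cons(g(d, e), e)), X2 := g(g(cons(g(d, e), e), cons(g(d, e), e)), cons(g(d, e), e)) }, so X2 := g(g(cons(g(d, e), e), cons(g(d, e), e)), cons(g(d, e), e)).

g(g(cons(g(d, e), e), cons(g(d, e), e)), cons(g(d, e), e))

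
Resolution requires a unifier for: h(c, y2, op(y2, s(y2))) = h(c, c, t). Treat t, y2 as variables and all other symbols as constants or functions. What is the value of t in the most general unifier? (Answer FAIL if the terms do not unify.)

Decompose h/3: c = c,  y2 = c,  op(y2, s(y2)) = t.
Delete trivial equation c = c.
Bind y2 := c; substituting into the remaining equation gives: op(c, s(c)) = t.
Bind t := op(c, s(c)).
MGU = { y2 ↦ c, t ↦ op(c, s(c)) }, so t ↦ op(c, s(c)).

op(c, s(c))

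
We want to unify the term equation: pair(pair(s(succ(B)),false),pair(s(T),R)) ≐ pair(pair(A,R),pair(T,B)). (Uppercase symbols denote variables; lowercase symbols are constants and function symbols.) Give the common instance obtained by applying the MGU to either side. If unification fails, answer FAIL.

FAIL

Decompose pair/2: pair(s(succ(B)),false) ≐ pair(A,R),  pair(s(T),R) ≐ pair(T,B).
Decompose pair/2: s(succ(B)) ≐ A,  false ≐ R.
Bind A := s(succ(B)); no other remaining equation mentions A.
Bind R := false; substituting into the remaining equation gives: pair(s(T),false) ≐ pair(T,B).
Decompose pair/2: s(T) ≐ T,  false ≐ B.
Occurs check fails: T occurs in s(T); the equation T ≐ s(T) has no finite solution.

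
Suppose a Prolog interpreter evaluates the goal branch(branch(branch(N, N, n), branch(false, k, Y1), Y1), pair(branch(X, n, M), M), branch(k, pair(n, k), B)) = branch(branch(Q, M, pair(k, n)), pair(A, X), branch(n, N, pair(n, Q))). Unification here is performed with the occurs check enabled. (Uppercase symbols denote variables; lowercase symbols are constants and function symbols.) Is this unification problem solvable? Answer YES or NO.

Decompose branch/3: branch(branch(N, N, n), branch(false, k, Y1), Y1) = branch(Q, M, pair(k, n)),  pair(branch(X, n, M), M) = pair(A, X),  branch(k, pair(n, k), B) = branch(n, N, pair(n, Q)).
Decompose branch/3: branch(N, N, n) = Q,  branch(false, k, Y1) = M,  Y1 = pair(k, n).
Bind Q := branch(N, N, n); substituting into the one remaining equation that mentions Q gives: branch(k, pair(n, k), B) = branch(n, N, pair(n, branch(N, N, n))).
Bind M := branch(false, k, Y1); substituting into the one remaining equation that mentions M gives: pair(branch(X, n, branch(false, k, Y1)), branch(false, k, Y1)) = pair(A, X).
Bind Y1 := pair(k, n); substituting into the one remaining equation that mentions Y1 gives: pair(branch(X, n, branch(false, k, pair(k, n))), branch(false, k, pair(k, n))) = pair(A, X). Substituting into the earlier binding gives M := branch(false, k, pair(k, n)).
Decompose pair/2: branch(X, n, branch(false, k, pair(k, n))) = A,  branch(false, k, pair(k, n)) = X.
Bind A := branch(X, n, branch(false, k, pair(k, n))); no other remaining equation mentions A.
Bind X := branch(false, k, pair(k, n)); no other remaining equation mentions X. Substituting into the earlier binding gives A := branch(branch(false, k, pair(k, n)), n, branch(false, k, pair(k, n))).
Decompose branch/3: k = n,  pair(n, k) = N,  B = pair(n, branch(N, N, n)).
Clash: constants k and n differ; no unifier exists.

NO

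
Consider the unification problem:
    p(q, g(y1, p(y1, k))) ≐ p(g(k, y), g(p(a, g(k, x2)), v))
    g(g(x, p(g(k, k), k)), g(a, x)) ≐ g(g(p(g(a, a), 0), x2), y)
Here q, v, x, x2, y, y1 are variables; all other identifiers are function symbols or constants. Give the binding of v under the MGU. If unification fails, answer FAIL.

Decompose p/2: q ≐ g(k, y),  g(y1, p(y1, k)) ≐ g(p(a, g(k, x2)), v).
Bind q := g(k, y); no other remaining equation mentions q.
Decompose g/2: y1 ≐ p(a, g(k, x2)),  p(y1, k) ≐ v.
Bind y1 := p(a, g(k, x2)); substituting into the one remaining equation that mentions y1 gives: p(p(a, g(k, x2)), k) ≐ v.
Bind v := p(p(a, g(k, x2)), k); no other remaining equation mentions v.
Decompose g/2: g(x, p(g(k, k), k)) ≐ g(p(g(a, a), 0), x2),  g(a, x) ≐ y.
Decompose g/2: x ≐ p(g(a, a), 0),  p(g(k, k), k) ≐ x2.
Bind x := p(g(a, a), 0); substituting into the one remaining equation that mentions x gives: g(a, p(g(a, a), 0)) ≐ y.
Bind x2 := p(g(k, k), k); no other remaining equation mentions x2. Substituting into the earlier bindings gives y1 := p(a, g(k, p(g(k, k), k))), v := p(p(a, g(k, p(g(k, k), k))), k).
Bind y := g(a, p(g(a, a), 0)). Substituting into the earlier binding gives q := g(k, g(a, p(g(a, a), 0))).
MGU = { q ↦ g(k, g(a, p(g(a, a), 0))), y1 ↦ p(a, g(k, p(g(k, k), k))), v ↦ p(p(a, g(k, p(g(k, k), k))), k), x ↦ p(g(a, a), 0), x2 ↦ p(g(k, k), k), y ↦ g(a, p(g(a, a), 0)) }, so v ↦ p(p(a, g(k, p(g(k, k), k))), k).

p(p(a, g(k, p(g(k, k), k))), k)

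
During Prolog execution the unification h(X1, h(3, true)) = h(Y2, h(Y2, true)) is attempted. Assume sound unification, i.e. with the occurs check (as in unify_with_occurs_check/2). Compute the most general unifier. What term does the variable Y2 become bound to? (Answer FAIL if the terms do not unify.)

3

Decompose h/2: X1 = Y2,  h(3, true) = h(Y2, true).
Bind X1 := Y2; no other remaining equation mentions X1.
Decompose h/2: 3 = Y2,  true = true.
Bind Y2 := 3; no other remaining equation mentions Y2. Substituting into the earlier binding gives X1 := 3.
Delete trivial equation true = true.
MGU = { X1 = 3, Y2 = 3 }, so Y2 = 3.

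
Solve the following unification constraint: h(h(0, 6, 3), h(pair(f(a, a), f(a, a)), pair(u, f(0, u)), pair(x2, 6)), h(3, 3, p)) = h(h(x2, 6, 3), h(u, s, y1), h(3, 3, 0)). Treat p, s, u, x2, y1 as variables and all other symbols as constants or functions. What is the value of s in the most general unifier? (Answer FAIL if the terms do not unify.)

Decompose h/3: h(0, 6, 3) = h(x2, 6, 3),  h(pair(f(a, a), f(a, a)), pair(u, f(0, u)), pair(x2, 6)) = h(u, s, y1),  h(3, 3, p) = h(3, 3, 0).
Decompose h/3: 0 = x2,  6 = 6,  3 = 3.
Bind x2 := 0; substituting into the one remaining equation that mentions x2 gives: h(pair(f(a, a), f(a, a)), pair(u, f(0, u)), pair(0, 6)) = h(u, s, y1).
Delete trivial equation 6 = 6.
Delete trivial equation 3 = 3.
Decompose h/3: pair(f(a, a), f(a, a)) = u,  pair(u, f(0, u)) = s,  pair(0, 6) = y1.
Bind u := pair(f(a, a), f(a, a)); substituting into the one remaining equation that mentions u gives: pair(pair(f(a, a), f(a, a)), f(0, pair(f(a, a), f(a, a)))) = s.
Bind s := pair(pair(f(a, a), f(a, a)), f(0, pair(f(a, a), f(a, a)))); no other remaining equation mentions s.
Bind y1 := pair(0, 6); no other remaining equation mentions y1.
Decompose h/3: 3 = 3,  3 = 3,  p = 0.
Delete trivial equation 3 = 3.
Delete trivial equation 3 = 3.
Bind p := 0.
MGU = { x2 ↦ 0, u ↦ pair(f(a, a), f(a, a)), s ↦ pair(pair(f(a, a), f(a, a)), f(0, pair(f(a, a), f(a, a)))), y1 ↦ pair(0, 6), p ↦ 0 }, so s ↦ pair(pair(f(a, a), f(a, a)), f(0, pair(f(a, a), f(a, a)))).

pair(pair(f(a, a), f(a, a)), f(0, pair(f(a, a), f(a, a))))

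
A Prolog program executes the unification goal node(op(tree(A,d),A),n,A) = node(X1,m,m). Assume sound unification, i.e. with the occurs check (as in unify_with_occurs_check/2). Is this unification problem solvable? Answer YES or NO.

NO

Decompose node/3: op(tree(A,d),A) = X1,  n = m,  A = m.
Bind X1 := op(tree(A,d),A); no other remaining equation mentions X1.
Clash: constants n and m differ; no unifier exists.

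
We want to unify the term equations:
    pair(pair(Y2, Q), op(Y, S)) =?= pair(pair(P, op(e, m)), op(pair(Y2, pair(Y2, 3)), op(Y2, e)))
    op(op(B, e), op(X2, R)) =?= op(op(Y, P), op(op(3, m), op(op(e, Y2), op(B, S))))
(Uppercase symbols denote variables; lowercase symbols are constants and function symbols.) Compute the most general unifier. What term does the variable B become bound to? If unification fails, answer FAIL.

Decompose pair/2: pair(Y2, Q) =?= pair(P, op(e, m)),  op(Y, S) =?= op(pair(Y2, pair(Y2, 3)), op(Y2, e)).
Decompose pair/2: Y2 =?= P,  Q =?= op(e, m).
Bind Y2 := P; substituting into the 2 remaining equations that mention Y2 gives: op(Y, S) =?= op(pair(P, pair(P, 3)), op(P, e)),  op(op(B, e), op(X2, R)) =?= op(op(Y, P), op(op(3, m), op(op(e, P), op(B, S)))).
Bind Q := op(e, m); no other remaining equation mentions Q.
Decompose op/2: Y =?= pair(P, pair(P, 3)),  S =?= op(P, e).
Bind Y := pair(P, pair(P, 3)); substituting into the one remaining equation that mentions Y gives: op(op(B, e), op(X2, R)) =?= op(op(pair(P, pair(P, 3)), P), op(op(3, m), op(op(e, P), op(B, S)))).
Bind S := op(P, e); substituting into the remaining equation gives: op(op(B, e), op(X2, R)) =?= op(op(pair(P, pair(P, 3)), P), op(op(3, m), op(op(e, P), op(B, op(P, e))))).
Decompose op/2: op(B, e) =?= op(pair(P, pair(P, 3)), P),  op(X2, R) =?= op(op(3, m), op(op(e, P), op(B, op(P, e)))).
Decompose op/2: B =?= pair(P, pair(P, 3)),  e =?= P.
Bind B := pair(P, pair(P, 3)); substituting into the one remaining equation that mentions B gives: op(X2, R) =?= op(op(3, m), op(op(e, P), op(pair(P, pair(P, 3)), op(P, e)))).
Bind P := e; substituting into the remaining equation gives: op(X2, R) =?= op(op(3, m), op(op(e, e), op(pair(e, pair(e, 3)), op(e, e)))). Substituting into the earlier bindings gives Y2 := e, Y := pair(e, pair(e, 3)), S := op(e, e), B := pair(e, pair(e, 3)).
Decompose op/2: X2 =?= op(3, m),  R =?= op(op(e, e), op(pair(e, pair(e, 3)), op(e, e))).
Bind X2 := op(3, m); no other remaining equation mentions X2.
Bind R := op(op(e, e), op(pair(e, pair(e, 3)), op(e, e))).
MGU = { Y2 := e, Q := op(e, m), Y := pair(e, pair(e, 3)), S := op(e, e), B := pair(e, pair(e, 3)), P := e, X2 := op(3, m), R := op(op(e, e), op(pair(e, pair(e, 3)), op(e, e))) }, so B := pair(e, pair(e, 3)).

pair(e, pair(e, 3))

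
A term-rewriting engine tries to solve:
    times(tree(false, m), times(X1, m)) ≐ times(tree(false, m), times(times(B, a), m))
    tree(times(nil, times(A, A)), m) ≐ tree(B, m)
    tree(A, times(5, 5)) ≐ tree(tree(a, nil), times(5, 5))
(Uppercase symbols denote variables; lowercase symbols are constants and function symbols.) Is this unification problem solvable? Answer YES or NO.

YES

Decompose times/2: tree(false, m) ≐ tree(false, m),  times(X1, m) ≐ times(times(B, a), m).
Delete trivial equation tree(false, m) ≐ tree(false, m).
Decompose times/2: X1 ≐ times(B, a),  m ≐ m.
Bind X1 := times(B, a); no other remaining equation mentions X1.
Delete trivial equation m ≐ m.
Decompose tree/2: times(nil, times(A, A)) ≐ B,  m ≐ m.
Bind B := times(nil, times(A, A)); no other remaining equation mentions B. Substituting into the earlier binding gives X1 := times(times(nil, times(A, A)), a).
Delete trivial equation m ≐ m.
Decompose tree/2: A ≐ tree(a, nil),  times(5, 5) ≐ times(5, 5).
Bind A := tree(a, nil); no other remaining equation mentions A. Substituting into the earlier bindings gives X1 := times(times(nil, times(tree(a, nil), tree(a, nil))), a), B := times(nil, times(tree(a, nil), tree(a, nil))).
Delete trivial equation times(5, 5) ≐ times(5, 5).
No equations remain and no clash or occurs-check failure arose, so a unifier exists.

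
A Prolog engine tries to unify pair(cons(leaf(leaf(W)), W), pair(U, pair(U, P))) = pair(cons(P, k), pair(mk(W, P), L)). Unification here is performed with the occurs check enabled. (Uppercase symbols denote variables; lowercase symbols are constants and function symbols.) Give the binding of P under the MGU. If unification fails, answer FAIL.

leaf(leaf(k))

Decompose pair/2: cons(leaf(leaf(W)), W) = cons(P, k),  pair(U, pair(U, P)) = pair(mk(W, P), L).
Decompose cons/2: leaf(leaf(W)) = P,  W = k.
Bind P := leaf(leaf(W)); substituting into the one remaining equation that mentions P gives: pair(U, pair(U, leaf(leaf(W)))) = pair(mk(W, leaf(leaf(W))), L).
Bind W := k; substituting into the remaining equation gives: pair(U, pair(U, leaf(leaf(k)))) = pair(mk(k, leaf(leaf(k))), L). Substituting into the earlier binding gives P := leaf(leaf(k)).
Decompose pair/2: U = mk(k, leaf(leaf(k))),  pair(U, leaf(leaf(k))) = L.
Bind U := mk(k, leaf(leaf(k))); substituting into the remaining equation gives: pair(mk(k, leaf(leaf(k))), leaf(leaf(k))) = L.
Bind L := pair(mk(k, leaf(leaf(k))), leaf(leaf(k))).
MGU = { P ↦ leaf(leaf(k)), W ↦ k, U ↦ mk(k, leaf(leaf(k))), L ↦ pair(mk(k, leaf(leaf(k))), leaf(leaf(k))) }, so P ↦ leaf(leaf(k)).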